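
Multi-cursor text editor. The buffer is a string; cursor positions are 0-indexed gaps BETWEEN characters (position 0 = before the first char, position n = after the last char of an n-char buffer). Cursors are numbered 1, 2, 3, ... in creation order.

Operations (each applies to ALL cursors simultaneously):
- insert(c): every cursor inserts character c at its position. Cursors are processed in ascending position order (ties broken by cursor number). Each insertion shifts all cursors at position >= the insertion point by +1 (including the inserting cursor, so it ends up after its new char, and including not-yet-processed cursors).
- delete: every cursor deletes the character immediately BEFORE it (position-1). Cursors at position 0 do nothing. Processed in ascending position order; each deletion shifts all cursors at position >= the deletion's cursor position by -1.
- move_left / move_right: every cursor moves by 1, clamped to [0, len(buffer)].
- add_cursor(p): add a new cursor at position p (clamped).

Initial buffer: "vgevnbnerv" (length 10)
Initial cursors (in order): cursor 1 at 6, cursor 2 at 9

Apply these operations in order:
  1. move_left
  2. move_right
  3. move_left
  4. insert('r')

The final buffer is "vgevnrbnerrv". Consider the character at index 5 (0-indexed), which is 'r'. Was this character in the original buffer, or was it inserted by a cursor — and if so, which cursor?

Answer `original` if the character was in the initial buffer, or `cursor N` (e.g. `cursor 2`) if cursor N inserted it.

Answer: cursor 1

Derivation:
After op 1 (move_left): buffer="vgevnbnerv" (len 10), cursors c1@5 c2@8, authorship ..........
After op 2 (move_right): buffer="vgevnbnerv" (len 10), cursors c1@6 c2@9, authorship ..........
After op 3 (move_left): buffer="vgevnbnerv" (len 10), cursors c1@5 c2@8, authorship ..........
After op 4 (insert('r')): buffer="vgevnrbnerrv" (len 12), cursors c1@6 c2@10, authorship .....1...2..
Authorship (.=original, N=cursor N): . . . . . 1 . . . 2 . .
Index 5: author = 1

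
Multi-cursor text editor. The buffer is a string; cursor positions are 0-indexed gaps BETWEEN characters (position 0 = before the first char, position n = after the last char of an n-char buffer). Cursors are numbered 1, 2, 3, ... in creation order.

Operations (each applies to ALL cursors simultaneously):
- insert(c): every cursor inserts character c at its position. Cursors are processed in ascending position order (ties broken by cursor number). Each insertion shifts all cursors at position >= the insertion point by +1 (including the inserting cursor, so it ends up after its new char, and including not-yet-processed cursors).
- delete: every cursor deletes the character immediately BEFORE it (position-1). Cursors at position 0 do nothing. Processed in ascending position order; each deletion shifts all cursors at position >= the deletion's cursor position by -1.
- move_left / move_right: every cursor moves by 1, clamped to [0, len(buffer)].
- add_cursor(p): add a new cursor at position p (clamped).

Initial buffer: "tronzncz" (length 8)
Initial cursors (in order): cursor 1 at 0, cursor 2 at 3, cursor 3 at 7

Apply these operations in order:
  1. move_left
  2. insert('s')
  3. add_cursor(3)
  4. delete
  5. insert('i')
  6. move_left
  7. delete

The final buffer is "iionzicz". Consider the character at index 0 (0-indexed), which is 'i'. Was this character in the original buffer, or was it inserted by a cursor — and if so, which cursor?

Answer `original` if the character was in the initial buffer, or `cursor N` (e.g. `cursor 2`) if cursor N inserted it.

Answer: cursor 1

Derivation:
After op 1 (move_left): buffer="tronzncz" (len 8), cursors c1@0 c2@2 c3@6, authorship ........
After op 2 (insert('s')): buffer="strsonznscz" (len 11), cursors c1@1 c2@4 c3@9, authorship 1..2....3..
After op 3 (add_cursor(3)): buffer="strsonznscz" (len 11), cursors c1@1 c4@3 c2@4 c3@9, authorship 1..2....3..
After op 4 (delete): buffer="tonzncz" (len 7), cursors c1@0 c2@1 c4@1 c3@5, authorship .......
After op 5 (insert('i')): buffer="itiionznicz" (len 11), cursors c1@1 c2@4 c4@4 c3@9, authorship 1.24....3..
After op 6 (move_left): buffer="itiionznicz" (len 11), cursors c1@0 c2@3 c4@3 c3@8, authorship 1.24....3..
After op 7 (delete): buffer="iionzicz" (len 8), cursors c1@0 c2@1 c4@1 c3@5, authorship 14...3..
Authorship (.=original, N=cursor N): 1 4 . . . 3 . .
Index 0: author = 1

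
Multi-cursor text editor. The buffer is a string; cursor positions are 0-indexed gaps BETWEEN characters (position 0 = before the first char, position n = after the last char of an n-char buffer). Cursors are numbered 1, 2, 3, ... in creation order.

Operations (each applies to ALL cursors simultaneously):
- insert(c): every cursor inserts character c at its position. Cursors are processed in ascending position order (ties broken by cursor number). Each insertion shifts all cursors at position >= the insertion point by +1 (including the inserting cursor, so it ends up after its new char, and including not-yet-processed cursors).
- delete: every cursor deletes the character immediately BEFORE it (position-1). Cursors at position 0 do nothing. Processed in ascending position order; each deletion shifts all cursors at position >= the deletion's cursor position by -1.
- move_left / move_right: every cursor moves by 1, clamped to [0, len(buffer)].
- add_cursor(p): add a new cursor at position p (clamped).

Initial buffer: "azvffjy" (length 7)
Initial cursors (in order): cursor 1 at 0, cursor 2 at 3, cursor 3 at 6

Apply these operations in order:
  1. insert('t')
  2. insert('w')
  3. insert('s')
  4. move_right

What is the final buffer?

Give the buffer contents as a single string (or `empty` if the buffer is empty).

After op 1 (insert('t')): buffer="tazvtffjty" (len 10), cursors c1@1 c2@5 c3@9, authorship 1...2...3.
After op 2 (insert('w')): buffer="twazvtwffjtwy" (len 13), cursors c1@2 c2@7 c3@12, authorship 11...22...33.
After op 3 (insert('s')): buffer="twsazvtwsffjtwsy" (len 16), cursors c1@3 c2@9 c3@15, authorship 111...222...333.
After op 4 (move_right): buffer="twsazvtwsffjtwsy" (len 16), cursors c1@4 c2@10 c3@16, authorship 111...222...333.

Answer: twsazvtwsffjtwsy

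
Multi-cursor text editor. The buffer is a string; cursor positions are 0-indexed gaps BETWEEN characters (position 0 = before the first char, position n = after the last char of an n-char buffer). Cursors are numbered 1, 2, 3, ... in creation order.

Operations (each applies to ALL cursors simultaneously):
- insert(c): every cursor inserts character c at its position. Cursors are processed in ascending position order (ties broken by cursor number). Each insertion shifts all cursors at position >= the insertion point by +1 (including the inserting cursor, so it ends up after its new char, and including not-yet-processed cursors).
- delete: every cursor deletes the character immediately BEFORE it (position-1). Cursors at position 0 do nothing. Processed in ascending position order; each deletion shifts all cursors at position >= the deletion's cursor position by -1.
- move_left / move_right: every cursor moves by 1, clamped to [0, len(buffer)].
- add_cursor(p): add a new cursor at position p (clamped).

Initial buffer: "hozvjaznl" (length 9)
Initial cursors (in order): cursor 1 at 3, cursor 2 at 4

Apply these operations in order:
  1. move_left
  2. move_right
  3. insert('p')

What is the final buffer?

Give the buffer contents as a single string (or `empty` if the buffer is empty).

After op 1 (move_left): buffer="hozvjaznl" (len 9), cursors c1@2 c2@3, authorship .........
After op 2 (move_right): buffer="hozvjaznl" (len 9), cursors c1@3 c2@4, authorship .........
After op 3 (insert('p')): buffer="hozpvpjaznl" (len 11), cursors c1@4 c2@6, authorship ...1.2.....

Answer: hozpvpjaznl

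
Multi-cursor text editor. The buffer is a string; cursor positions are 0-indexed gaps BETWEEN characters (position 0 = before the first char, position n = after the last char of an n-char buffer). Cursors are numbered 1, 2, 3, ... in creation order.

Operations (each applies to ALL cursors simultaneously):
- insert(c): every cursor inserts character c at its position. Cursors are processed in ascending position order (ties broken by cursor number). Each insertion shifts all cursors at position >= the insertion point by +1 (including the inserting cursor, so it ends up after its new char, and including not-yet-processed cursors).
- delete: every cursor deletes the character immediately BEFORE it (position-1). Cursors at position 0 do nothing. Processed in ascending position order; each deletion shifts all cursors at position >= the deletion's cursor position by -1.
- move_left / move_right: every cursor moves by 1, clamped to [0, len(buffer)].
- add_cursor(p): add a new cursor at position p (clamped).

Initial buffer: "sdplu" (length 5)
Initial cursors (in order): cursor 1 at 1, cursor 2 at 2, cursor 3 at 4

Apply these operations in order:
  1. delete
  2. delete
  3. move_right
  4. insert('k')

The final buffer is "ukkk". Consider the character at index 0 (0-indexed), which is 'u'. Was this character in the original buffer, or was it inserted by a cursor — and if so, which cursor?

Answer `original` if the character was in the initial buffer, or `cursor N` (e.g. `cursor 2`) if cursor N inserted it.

Answer: original

Derivation:
After op 1 (delete): buffer="pu" (len 2), cursors c1@0 c2@0 c3@1, authorship ..
After op 2 (delete): buffer="u" (len 1), cursors c1@0 c2@0 c3@0, authorship .
After op 3 (move_right): buffer="u" (len 1), cursors c1@1 c2@1 c3@1, authorship .
After op 4 (insert('k')): buffer="ukkk" (len 4), cursors c1@4 c2@4 c3@4, authorship .123
Authorship (.=original, N=cursor N): . 1 2 3
Index 0: author = original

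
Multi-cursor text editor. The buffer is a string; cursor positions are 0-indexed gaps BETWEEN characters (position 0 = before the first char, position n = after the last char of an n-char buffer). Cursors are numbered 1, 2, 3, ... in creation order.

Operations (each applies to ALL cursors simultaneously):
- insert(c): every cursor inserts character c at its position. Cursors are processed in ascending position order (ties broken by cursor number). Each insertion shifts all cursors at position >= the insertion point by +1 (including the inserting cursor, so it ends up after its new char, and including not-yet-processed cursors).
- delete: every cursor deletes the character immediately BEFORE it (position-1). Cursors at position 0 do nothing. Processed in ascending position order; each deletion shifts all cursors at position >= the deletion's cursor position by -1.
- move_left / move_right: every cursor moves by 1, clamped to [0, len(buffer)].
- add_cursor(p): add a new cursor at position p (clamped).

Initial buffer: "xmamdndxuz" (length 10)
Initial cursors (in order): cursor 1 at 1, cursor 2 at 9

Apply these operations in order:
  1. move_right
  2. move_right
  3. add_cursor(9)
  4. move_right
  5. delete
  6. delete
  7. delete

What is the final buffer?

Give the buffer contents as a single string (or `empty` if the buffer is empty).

Answer: x

Derivation:
After op 1 (move_right): buffer="xmamdndxuz" (len 10), cursors c1@2 c2@10, authorship ..........
After op 2 (move_right): buffer="xmamdndxuz" (len 10), cursors c1@3 c2@10, authorship ..........
After op 3 (add_cursor(9)): buffer="xmamdndxuz" (len 10), cursors c1@3 c3@9 c2@10, authorship ..........
After op 4 (move_right): buffer="xmamdndxuz" (len 10), cursors c1@4 c2@10 c3@10, authorship ..........
After op 5 (delete): buffer="xmadndx" (len 7), cursors c1@3 c2@7 c3@7, authorship .......
After op 6 (delete): buffer="xmdn" (len 4), cursors c1@2 c2@4 c3@4, authorship ....
After op 7 (delete): buffer="x" (len 1), cursors c1@1 c2@1 c3@1, authorship .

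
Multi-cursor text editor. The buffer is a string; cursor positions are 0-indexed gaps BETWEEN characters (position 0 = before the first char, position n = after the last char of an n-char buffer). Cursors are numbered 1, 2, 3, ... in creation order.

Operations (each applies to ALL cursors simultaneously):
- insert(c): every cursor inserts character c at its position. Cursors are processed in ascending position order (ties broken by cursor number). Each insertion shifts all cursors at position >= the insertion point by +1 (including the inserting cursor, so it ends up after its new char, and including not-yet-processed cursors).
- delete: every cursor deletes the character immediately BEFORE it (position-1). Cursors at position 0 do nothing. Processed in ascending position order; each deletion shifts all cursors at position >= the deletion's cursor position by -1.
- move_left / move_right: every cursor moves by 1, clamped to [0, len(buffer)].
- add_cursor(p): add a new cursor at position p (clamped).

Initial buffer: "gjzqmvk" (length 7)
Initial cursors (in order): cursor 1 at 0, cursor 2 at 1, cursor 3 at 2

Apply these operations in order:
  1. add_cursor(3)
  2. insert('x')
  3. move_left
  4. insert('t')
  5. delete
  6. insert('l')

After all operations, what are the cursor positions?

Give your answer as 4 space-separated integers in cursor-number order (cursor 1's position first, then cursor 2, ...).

Answer: 1 4 7 10

Derivation:
After op 1 (add_cursor(3)): buffer="gjzqmvk" (len 7), cursors c1@0 c2@1 c3@2 c4@3, authorship .......
After op 2 (insert('x')): buffer="xgxjxzxqmvk" (len 11), cursors c1@1 c2@3 c3@5 c4@7, authorship 1.2.3.4....
After op 3 (move_left): buffer="xgxjxzxqmvk" (len 11), cursors c1@0 c2@2 c3@4 c4@6, authorship 1.2.3.4....
After op 4 (insert('t')): buffer="txgtxjtxztxqmvk" (len 15), cursors c1@1 c2@4 c3@7 c4@10, authorship 11.22.33.44....
After op 5 (delete): buffer="xgxjxzxqmvk" (len 11), cursors c1@0 c2@2 c3@4 c4@6, authorship 1.2.3.4....
After op 6 (insert('l')): buffer="lxglxjlxzlxqmvk" (len 15), cursors c1@1 c2@4 c3@7 c4@10, authorship 11.22.33.44....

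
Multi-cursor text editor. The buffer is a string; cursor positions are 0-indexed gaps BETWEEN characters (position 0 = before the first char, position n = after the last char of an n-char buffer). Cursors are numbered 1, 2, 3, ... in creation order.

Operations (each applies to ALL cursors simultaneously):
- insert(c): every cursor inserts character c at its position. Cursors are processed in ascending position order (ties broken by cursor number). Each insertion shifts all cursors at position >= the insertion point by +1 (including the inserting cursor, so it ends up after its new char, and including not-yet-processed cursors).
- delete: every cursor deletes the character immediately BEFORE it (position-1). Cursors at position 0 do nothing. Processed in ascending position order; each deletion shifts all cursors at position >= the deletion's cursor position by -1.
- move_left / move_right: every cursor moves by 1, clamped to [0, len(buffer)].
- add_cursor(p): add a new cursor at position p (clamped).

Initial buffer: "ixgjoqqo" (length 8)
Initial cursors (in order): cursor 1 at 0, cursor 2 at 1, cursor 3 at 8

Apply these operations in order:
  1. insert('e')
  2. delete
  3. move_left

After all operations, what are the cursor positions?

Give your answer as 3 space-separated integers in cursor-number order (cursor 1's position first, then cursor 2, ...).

Answer: 0 0 7

Derivation:
After op 1 (insert('e')): buffer="eiexgjoqqoe" (len 11), cursors c1@1 c2@3 c3@11, authorship 1.2.......3
After op 2 (delete): buffer="ixgjoqqo" (len 8), cursors c1@0 c2@1 c3@8, authorship ........
After op 3 (move_left): buffer="ixgjoqqo" (len 8), cursors c1@0 c2@0 c3@7, authorship ........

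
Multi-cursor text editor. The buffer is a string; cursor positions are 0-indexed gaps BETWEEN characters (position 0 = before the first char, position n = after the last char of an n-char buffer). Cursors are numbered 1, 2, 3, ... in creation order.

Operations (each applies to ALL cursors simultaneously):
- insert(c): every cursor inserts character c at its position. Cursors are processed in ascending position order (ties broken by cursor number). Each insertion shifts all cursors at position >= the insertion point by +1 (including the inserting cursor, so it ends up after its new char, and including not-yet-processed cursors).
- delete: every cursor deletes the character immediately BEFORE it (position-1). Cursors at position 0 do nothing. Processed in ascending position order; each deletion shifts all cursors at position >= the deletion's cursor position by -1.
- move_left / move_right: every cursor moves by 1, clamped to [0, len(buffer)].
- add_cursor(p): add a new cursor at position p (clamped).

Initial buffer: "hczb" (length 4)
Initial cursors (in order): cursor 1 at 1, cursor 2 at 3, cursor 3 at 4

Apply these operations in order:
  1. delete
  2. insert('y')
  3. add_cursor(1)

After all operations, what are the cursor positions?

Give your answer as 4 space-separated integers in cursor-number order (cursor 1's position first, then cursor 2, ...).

Answer: 1 4 4 1

Derivation:
After op 1 (delete): buffer="c" (len 1), cursors c1@0 c2@1 c3@1, authorship .
After op 2 (insert('y')): buffer="ycyy" (len 4), cursors c1@1 c2@4 c3@4, authorship 1.23
After op 3 (add_cursor(1)): buffer="ycyy" (len 4), cursors c1@1 c4@1 c2@4 c3@4, authorship 1.23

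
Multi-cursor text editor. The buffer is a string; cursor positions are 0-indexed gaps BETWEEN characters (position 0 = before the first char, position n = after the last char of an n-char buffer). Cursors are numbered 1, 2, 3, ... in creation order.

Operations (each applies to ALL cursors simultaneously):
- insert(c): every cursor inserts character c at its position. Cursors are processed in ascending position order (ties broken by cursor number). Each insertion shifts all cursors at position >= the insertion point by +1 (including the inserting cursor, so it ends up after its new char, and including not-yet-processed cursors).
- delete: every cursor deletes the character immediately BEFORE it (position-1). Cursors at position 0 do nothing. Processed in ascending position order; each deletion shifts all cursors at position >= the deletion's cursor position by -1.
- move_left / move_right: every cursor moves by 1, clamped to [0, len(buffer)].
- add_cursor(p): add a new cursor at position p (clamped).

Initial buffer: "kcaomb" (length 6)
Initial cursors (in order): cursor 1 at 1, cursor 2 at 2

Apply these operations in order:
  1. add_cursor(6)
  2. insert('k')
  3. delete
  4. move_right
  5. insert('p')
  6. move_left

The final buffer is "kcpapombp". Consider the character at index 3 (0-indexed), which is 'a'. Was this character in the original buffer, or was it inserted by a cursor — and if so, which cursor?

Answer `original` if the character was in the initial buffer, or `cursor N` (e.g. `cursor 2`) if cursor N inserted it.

Answer: original

Derivation:
After op 1 (add_cursor(6)): buffer="kcaomb" (len 6), cursors c1@1 c2@2 c3@6, authorship ......
After op 2 (insert('k')): buffer="kkckaombk" (len 9), cursors c1@2 c2@4 c3@9, authorship .1.2....3
After op 3 (delete): buffer="kcaomb" (len 6), cursors c1@1 c2@2 c3@6, authorship ......
After op 4 (move_right): buffer="kcaomb" (len 6), cursors c1@2 c2@3 c3@6, authorship ......
After op 5 (insert('p')): buffer="kcpapombp" (len 9), cursors c1@3 c2@5 c3@9, authorship ..1.2...3
After op 6 (move_left): buffer="kcpapombp" (len 9), cursors c1@2 c2@4 c3@8, authorship ..1.2...3
Authorship (.=original, N=cursor N): . . 1 . 2 . . . 3
Index 3: author = original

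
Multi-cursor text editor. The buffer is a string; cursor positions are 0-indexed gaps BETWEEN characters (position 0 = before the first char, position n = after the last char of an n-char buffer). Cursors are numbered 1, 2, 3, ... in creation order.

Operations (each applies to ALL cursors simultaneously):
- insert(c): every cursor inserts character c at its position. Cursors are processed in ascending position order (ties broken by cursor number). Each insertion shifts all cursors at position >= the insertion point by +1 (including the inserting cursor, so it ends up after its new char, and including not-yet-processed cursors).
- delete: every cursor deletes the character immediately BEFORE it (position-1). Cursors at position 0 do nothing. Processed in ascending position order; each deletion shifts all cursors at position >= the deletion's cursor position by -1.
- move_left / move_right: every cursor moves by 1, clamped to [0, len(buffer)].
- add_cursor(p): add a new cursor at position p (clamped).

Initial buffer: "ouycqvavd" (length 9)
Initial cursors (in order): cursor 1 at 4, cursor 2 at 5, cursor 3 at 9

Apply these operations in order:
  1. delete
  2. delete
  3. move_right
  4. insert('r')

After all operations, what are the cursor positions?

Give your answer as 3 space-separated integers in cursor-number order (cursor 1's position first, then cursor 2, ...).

After op 1 (delete): buffer="ouyvav" (len 6), cursors c1@3 c2@3 c3@6, authorship ......
After op 2 (delete): buffer="ova" (len 3), cursors c1@1 c2@1 c3@3, authorship ...
After op 3 (move_right): buffer="ova" (len 3), cursors c1@2 c2@2 c3@3, authorship ...
After op 4 (insert('r')): buffer="ovrrar" (len 6), cursors c1@4 c2@4 c3@6, authorship ..12.3

Answer: 4 4 6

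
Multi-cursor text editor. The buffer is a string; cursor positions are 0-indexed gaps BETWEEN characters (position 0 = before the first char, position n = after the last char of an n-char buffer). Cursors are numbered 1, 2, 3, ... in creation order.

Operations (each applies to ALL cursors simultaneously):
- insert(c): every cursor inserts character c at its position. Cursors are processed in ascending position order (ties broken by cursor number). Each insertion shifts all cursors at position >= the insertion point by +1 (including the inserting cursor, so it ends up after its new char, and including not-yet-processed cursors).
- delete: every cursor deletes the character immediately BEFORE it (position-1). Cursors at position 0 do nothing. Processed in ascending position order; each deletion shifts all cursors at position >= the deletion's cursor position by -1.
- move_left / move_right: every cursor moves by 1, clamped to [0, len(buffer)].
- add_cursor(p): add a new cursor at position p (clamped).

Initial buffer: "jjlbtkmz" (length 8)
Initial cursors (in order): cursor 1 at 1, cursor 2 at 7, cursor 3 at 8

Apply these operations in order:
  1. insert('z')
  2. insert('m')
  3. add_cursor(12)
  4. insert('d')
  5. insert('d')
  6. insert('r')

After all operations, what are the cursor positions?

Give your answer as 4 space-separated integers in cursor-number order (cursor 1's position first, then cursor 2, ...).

After op 1 (insert('z')): buffer="jzjlbtkmzzz" (len 11), cursors c1@2 c2@9 c3@11, authorship .1......2.3
After op 2 (insert('m')): buffer="jzmjlbtkmzmzzm" (len 14), cursors c1@3 c2@11 c3@14, authorship .11......22.33
After op 3 (add_cursor(12)): buffer="jzmjlbtkmzmzzm" (len 14), cursors c1@3 c2@11 c4@12 c3@14, authorship .11......22.33
After op 4 (insert('d')): buffer="jzmdjlbtkmzmdzdzmd" (len 18), cursors c1@4 c2@13 c4@15 c3@18, authorship .111......222.4333
After op 5 (insert('d')): buffer="jzmddjlbtkmzmddzddzmdd" (len 22), cursors c1@5 c2@15 c4@18 c3@22, authorship .1111......2222.443333
After op 6 (insert('r')): buffer="jzmddrjlbtkmzmddrzddrzmddr" (len 26), cursors c1@6 c2@17 c4@21 c3@26, authorship .11111......22222.44433333

Answer: 6 17 26 21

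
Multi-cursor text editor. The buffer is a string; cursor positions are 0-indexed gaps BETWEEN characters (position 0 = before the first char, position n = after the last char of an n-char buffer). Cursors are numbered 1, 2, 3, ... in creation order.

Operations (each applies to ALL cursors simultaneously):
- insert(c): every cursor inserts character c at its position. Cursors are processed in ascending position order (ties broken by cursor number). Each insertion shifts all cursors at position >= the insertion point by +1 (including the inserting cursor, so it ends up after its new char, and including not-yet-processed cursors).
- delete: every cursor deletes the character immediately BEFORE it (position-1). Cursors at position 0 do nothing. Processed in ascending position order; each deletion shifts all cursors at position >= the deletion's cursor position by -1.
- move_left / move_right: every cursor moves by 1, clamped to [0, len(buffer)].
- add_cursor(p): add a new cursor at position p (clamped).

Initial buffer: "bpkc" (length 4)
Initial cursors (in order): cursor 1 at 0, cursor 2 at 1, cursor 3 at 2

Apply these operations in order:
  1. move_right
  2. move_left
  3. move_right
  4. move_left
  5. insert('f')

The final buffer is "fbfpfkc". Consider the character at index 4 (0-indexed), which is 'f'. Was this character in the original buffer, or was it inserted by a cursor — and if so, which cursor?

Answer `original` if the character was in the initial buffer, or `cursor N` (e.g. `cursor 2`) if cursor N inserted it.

After op 1 (move_right): buffer="bpkc" (len 4), cursors c1@1 c2@2 c3@3, authorship ....
After op 2 (move_left): buffer="bpkc" (len 4), cursors c1@0 c2@1 c3@2, authorship ....
After op 3 (move_right): buffer="bpkc" (len 4), cursors c1@1 c2@2 c3@3, authorship ....
After op 4 (move_left): buffer="bpkc" (len 4), cursors c1@0 c2@1 c3@2, authorship ....
After op 5 (insert('f')): buffer="fbfpfkc" (len 7), cursors c1@1 c2@3 c3@5, authorship 1.2.3..
Authorship (.=original, N=cursor N): 1 . 2 . 3 . .
Index 4: author = 3

Answer: cursor 3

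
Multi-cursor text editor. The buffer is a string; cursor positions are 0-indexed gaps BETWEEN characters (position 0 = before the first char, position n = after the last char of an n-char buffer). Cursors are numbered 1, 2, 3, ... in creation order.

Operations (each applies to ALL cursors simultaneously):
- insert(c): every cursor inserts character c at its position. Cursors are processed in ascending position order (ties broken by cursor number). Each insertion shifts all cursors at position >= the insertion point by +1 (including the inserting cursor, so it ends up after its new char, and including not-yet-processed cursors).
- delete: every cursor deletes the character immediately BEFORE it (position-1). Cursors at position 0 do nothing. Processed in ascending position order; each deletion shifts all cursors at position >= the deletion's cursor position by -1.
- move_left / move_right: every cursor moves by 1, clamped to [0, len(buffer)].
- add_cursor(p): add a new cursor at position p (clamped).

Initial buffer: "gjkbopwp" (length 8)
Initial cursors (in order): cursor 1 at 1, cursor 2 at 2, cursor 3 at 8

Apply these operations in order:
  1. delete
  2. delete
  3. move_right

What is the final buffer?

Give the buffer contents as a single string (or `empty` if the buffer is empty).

Answer: kbop

Derivation:
After op 1 (delete): buffer="kbopw" (len 5), cursors c1@0 c2@0 c3@5, authorship .....
After op 2 (delete): buffer="kbop" (len 4), cursors c1@0 c2@0 c3@4, authorship ....
After op 3 (move_right): buffer="kbop" (len 4), cursors c1@1 c2@1 c3@4, authorship ....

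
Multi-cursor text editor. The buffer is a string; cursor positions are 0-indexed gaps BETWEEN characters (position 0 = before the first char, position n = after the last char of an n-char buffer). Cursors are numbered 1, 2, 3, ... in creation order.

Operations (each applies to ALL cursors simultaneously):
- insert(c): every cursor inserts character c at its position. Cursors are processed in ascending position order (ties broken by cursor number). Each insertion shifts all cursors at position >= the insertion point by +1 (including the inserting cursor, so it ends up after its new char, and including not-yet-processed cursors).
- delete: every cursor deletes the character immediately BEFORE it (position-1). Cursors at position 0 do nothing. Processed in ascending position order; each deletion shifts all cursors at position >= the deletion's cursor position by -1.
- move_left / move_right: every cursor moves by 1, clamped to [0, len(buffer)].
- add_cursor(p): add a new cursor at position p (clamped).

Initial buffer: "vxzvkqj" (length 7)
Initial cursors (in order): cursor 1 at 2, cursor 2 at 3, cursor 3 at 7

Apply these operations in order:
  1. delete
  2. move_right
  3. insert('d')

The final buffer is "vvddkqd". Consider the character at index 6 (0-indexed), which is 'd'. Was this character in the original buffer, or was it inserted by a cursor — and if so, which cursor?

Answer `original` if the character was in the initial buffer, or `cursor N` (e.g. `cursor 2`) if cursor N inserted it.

After op 1 (delete): buffer="vvkq" (len 4), cursors c1@1 c2@1 c3@4, authorship ....
After op 2 (move_right): buffer="vvkq" (len 4), cursors c1@2 c2@2 c3@4, authorship ....
After op 3 (insert('d')): buffer="vvddkqd" (len 7), cursors c1@4 c2@4 c3@7, authorship ..12..3
Authorship (.=original, N=cursor N): . . 1 2 . . 3
Index 6: author = 3

Answer: cursor 3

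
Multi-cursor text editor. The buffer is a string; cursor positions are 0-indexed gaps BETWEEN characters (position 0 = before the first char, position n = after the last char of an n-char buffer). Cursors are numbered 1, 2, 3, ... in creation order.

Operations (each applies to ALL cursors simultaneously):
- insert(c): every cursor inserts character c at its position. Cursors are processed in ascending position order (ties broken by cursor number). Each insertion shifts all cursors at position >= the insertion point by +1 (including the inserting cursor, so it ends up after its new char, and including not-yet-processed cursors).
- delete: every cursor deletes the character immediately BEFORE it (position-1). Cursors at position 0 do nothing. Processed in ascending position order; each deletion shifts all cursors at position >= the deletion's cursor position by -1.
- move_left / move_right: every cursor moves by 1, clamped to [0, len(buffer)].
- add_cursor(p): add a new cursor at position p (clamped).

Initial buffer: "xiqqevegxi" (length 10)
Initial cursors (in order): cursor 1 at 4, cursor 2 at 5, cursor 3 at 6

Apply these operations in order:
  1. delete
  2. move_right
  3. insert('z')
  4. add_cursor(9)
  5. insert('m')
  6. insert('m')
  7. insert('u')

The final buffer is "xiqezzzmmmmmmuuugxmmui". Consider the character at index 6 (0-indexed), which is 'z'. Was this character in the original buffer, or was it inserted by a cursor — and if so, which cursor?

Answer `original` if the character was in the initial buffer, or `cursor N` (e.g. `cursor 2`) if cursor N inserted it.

Answer: cursor 3

Derivation:
After op 1 (delete): buffer="xiqegxi" (len 7), cursors c1@3 c2@3 c3@3, authorship .......
After op 2 (move_right): buffer="xiqegxi" (len 7), cursors c1@4 c2@4 c3@4, authorship .......
After op 3 (insert('z')): buffer="xiqezzzgxi" (len 10), cursors c1@7 c2@7 c3@7, authorship ....123...
After op 4 (add_cursor(9)): buffer="xiqezzzgxi" (len 10), cursors c1@7 c2@7 c3@7 c4@9, authorship ....123...
After op 5 (insert('m')): buffer="xiqezzzmmmgxmi" (len 14), cursors c1@10 c2@10 c3@10 c4@13, authorship ....123123..4.
After op 6 (insert('m')): buffer="xiqezzzmmmmmmgxmmi" (len 18), cursors c1@13 c2@13 c3@13 c4@17, authorship ....123123123..44.
After op 7 (insert('u')): buffer="xiqezzzmmmmmmuuugxmmui" (len 22), cursors c1@16 c2@16 c3@16 c4@21, authorship ....123123123123..444.
Authorship (.=original, N=cursor N): . . . . 1 2 3 1 2 3 1 2 3 1 2 3 . . 4 4 4 .
Index 6: author = 3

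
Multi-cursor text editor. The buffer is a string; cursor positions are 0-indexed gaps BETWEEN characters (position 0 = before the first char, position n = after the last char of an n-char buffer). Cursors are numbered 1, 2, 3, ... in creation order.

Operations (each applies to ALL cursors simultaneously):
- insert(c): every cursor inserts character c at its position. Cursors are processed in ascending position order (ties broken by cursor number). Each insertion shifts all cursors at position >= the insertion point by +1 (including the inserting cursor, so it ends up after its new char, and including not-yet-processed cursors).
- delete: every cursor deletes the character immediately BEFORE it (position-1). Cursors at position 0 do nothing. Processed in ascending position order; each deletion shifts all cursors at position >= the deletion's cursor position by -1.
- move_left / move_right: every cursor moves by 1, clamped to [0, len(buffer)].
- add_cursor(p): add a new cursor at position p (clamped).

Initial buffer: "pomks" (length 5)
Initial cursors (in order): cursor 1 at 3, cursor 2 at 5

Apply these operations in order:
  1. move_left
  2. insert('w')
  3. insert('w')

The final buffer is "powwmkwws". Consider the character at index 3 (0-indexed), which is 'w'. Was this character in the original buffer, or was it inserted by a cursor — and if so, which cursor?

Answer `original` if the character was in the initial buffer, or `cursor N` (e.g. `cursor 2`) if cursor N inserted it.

After op 1 (move_left): buffer="pomks" (len 5), cursors c1@2 c2@4, authorship .....
After op 2 (insert('w')): buffer="powmkws" (len 7), cursors c1@3 c2@6, authorship ..1..2.
After op 3 (insert('w')): buffer="powwmkwws" (len 9), cursors c1@4 c2@8, authorship ..11..22.
Authorship (.=original, N=cursor N): . . 1 1 . . 2 2 .
Index 3: author = 1

Answer: cursor 1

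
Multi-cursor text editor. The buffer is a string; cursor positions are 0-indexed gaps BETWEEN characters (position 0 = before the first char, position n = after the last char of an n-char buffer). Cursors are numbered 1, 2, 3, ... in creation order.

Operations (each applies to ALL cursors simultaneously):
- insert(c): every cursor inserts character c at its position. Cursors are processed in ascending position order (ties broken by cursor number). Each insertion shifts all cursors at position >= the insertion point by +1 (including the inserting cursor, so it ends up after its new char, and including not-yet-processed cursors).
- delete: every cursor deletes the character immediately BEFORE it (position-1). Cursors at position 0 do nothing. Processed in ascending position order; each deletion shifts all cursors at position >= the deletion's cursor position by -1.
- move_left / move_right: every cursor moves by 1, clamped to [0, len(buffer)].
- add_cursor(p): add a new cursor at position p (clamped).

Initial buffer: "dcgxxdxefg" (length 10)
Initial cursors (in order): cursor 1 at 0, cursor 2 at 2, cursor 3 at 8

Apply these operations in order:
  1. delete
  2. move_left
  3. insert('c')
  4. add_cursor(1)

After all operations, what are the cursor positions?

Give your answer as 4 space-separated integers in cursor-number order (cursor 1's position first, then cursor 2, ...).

After op 1 (delete): buffer="dgxxdxfg" (len 8), cursors c1@0 c2@1 c3@6, authorship ........
After op 2 (move_left): buffer="dgxxdxfg" (len 8), cursors c1@0 c2@0 c3@5, authorship ........
After op 3 (insert('c')): buffer="ccdgxxdcxfg" (len 11), cursors c1@2 c2@2 c3@8, authorship 12.....3...
After op 4 (add_cursor(1)): buffer="ccdgxxdcxfg" (len 11), cursors c4@1 c1@2 c2@2 c3@8, authorship 12.....3...

Answer: 2 2 8 1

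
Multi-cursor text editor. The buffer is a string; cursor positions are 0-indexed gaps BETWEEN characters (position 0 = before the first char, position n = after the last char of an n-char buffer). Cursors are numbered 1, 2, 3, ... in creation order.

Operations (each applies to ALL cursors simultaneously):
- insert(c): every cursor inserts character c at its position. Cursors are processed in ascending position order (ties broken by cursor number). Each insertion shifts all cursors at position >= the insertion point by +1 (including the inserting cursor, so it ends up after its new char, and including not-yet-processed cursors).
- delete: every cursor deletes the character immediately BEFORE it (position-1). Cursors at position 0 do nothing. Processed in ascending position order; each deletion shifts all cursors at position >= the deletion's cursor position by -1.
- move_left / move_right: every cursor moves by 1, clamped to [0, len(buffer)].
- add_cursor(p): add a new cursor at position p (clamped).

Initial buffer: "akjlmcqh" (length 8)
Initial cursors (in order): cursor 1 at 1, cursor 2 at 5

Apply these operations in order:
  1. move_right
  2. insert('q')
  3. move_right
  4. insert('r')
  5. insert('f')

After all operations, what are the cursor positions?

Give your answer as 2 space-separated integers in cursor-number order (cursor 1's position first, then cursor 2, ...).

After op 1 (move_right): buffer="akjlmcqh" (len 8), cursors c1@2 c2@6, authorship ........
After op 2 (insert('q')): buffer="akqjlmcqqh" (len 10), cursors c1@3 c2@8, authorship ..1....2..
After op 3 (move_right): buffer="akqjlmcqqh" (len 10), cursors c1@4 c2@9, authorship ..1....2..
After op 4 (insert('r')): buffer="akqjrlmcqqrh" (len 12), cursors c1@5 c2@11, authorship ..1.1...2.2.
After op 5 (insert('f')): buffer="akqjrflmcqqrfh" (len 14), cursors c1@6 c2@13, authorship ..1.11...2.22.

Answer: 6 13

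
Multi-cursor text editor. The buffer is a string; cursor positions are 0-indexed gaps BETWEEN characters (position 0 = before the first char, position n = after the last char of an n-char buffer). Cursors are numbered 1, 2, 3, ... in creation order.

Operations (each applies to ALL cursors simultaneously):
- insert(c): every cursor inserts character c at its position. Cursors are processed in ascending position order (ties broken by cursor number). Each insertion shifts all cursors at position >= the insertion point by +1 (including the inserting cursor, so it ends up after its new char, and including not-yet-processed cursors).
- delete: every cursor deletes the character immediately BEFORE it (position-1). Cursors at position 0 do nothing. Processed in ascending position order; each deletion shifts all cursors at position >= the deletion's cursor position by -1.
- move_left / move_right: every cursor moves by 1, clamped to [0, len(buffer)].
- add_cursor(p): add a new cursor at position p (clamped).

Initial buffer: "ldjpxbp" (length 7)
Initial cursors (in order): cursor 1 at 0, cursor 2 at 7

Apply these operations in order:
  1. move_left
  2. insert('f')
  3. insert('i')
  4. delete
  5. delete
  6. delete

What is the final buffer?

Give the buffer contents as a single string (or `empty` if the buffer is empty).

After op 1 (move_left): buffer="ldjpxbp" (len 7), cursors c1@0 c2@6, authorship .......
After op 2 (insert('f')): buffer="fldjpxbfp" (len 9), cursors c1@1 c2@8, authorship 1......2.
After op 3 (insert('i')): buffer="fildjpxbfip" (len 11), cursors c1@2 c2@10, authorship 11......22.
After op 4 (delete): buffer="fldjpxbfp" (len 9), cursors c1@1 c2@8, authorship 1......2.
After op 5 (delete): buffer="ldjpxbp" (len 7), cursors c1@0 c2@6, authorship .......
After op 6 (delete): buffer="ldjpxp" (len 6), cursors c1@0 c2@5, authorship ......

Answer: ldjpxp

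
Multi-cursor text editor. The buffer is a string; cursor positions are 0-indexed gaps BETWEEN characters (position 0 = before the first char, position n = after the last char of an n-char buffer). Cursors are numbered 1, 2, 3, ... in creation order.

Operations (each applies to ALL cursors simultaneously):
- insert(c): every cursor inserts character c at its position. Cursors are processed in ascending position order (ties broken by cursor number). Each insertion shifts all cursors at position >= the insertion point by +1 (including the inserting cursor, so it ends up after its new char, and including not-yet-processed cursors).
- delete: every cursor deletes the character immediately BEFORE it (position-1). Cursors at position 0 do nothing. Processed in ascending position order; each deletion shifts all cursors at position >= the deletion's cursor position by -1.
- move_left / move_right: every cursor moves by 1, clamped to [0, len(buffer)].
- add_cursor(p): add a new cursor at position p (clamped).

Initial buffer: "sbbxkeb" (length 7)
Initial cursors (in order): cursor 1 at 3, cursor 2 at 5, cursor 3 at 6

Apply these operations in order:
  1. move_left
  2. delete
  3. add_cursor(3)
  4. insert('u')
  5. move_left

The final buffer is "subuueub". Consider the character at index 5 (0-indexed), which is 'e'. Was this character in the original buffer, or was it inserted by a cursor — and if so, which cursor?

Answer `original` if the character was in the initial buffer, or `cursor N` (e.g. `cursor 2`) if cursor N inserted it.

After op 1 (move_left): buffer="sbbxkeb" (len 7), cursors c1@2 c2@4 c3@5, authorship .......
After op 2 (delete): buffer="sbeb" (len 4), cursors c1@1 c2@2 c3@2, authorship ....
After op 3 (add_cursor(3)): buffer="sbeb" (len 4), cursors c1@1 c2@2 c3@2 c4@3, authorship ....
After op 4 (insert('u')): buffer="subuueub" (len 8), cursors c1@2 c2@5 c3@5 c4@7, authorship .1.23.4.
After op 5 (move_left): buffer="subuueub" (len 8), cursors c1@1 c2@4 c3@4 c4@6, authorship .1.23.4.
Authorship (.=original, N=cursor N): . 1 . 2 3 . 4 .
Index 5: author = original

Answer: original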